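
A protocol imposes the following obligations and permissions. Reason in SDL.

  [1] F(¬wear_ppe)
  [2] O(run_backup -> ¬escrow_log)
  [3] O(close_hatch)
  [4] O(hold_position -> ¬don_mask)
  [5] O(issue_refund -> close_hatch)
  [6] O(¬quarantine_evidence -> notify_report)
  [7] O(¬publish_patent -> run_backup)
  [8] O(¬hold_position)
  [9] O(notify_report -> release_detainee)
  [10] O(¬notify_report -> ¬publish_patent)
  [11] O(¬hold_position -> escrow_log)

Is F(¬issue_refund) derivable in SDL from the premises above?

Premise 5 is O(issue_refund -> close_hatch); even if O(close_hatch) held, inferring O(issue_refund) would be affirming the consequent — invalid.
No other premise forces O(issue_refund). An ideal world satisfying every premise can still have ¬issue_refund true, so F(¬issue_refund) is not derivable.

No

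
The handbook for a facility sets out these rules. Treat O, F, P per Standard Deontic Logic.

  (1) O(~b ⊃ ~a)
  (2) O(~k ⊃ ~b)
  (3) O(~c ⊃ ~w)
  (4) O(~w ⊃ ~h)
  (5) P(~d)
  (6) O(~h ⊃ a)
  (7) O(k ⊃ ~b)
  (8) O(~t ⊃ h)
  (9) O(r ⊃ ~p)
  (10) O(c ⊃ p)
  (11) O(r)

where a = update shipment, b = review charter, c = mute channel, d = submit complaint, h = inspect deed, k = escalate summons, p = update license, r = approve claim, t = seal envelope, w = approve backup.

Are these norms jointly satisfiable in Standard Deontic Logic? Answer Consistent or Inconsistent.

Inconsistent

Premises 2 and 7 cover both cases: O(~k ⊃ ~b) and O(k ⊃ ~b). Since ~k ∨ k is a tautology, O(~b) follows.
With premise 1, O(~b ⊃ ~a), the K-axiom yields O(~a).
Premise 6, O(~h ⊃ a), contraposes to O(~a ⊃ h); with O(~a) we get O(h).
The contrapositive of premise 4 (O(~w ⊃ ~h)) is O(h ⊃ w), and O(h) is already established, so O(w).
The contrapositive of premise 3 (O(~c ⊃ ~w)) is O(w ⊃ c), and O(w) is already established, so O(c).
Premise 10 is O(c ⊃ p); since O(c), deontic closure gives O(p).
Premise 9, O(r ⊃ ~p), contraposes to O(p ⊃ ~r); with O(p) we get O(~r).
Yet premise 11 states O(r).
We now have both O(~r) and O(r) — r is simultaneously obligatory and forbidden, violating the D-axiom.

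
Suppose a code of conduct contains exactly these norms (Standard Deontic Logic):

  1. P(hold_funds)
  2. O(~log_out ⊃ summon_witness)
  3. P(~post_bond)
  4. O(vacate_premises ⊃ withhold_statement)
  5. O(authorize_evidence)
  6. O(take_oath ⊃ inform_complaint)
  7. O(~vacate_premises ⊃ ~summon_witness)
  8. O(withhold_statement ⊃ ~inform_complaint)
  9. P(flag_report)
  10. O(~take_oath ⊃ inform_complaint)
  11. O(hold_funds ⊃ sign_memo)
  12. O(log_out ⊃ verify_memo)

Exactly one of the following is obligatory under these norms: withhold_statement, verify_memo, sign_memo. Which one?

Premises 10 and 6 are O(~take_oath ⊃ inform_complaint) and O(take_oath ⊃ inform_complaint); every ideal world satisfies ~take_oath or take_oath, so in either case inform_complaint holds — hence O(inform_complaint).
Premise 8 is O(withhold_statement ⊃ ~inform_complaint); contrapositively O(inform_complaint ⊃ ~withhold_statement). Since O(inform_complaint) holds, K gives O(~withhold_statement).
Premise 4 is O(vacate_premises ⊃ withhold_statement); contrapositively O(~withhold_statement ⊃ ~vacate_premises). Since O(~withhold_statement) holds, K gives O(~vacate_premises).
From O(~vacate_premises) and premise 7, O(~vacate_premises ⊃ ~summon_witness), we obtain O(~summon_witness).
Premise 2 is O(~log_out ⊃ summon_witness); contrapositively O(~summon_witness ⊃ log_out). Since O(~summon_witness) holds, K gives O(log_out).
From O(log_out) and premise 12, O(log_out ⊃ verify_memo), we obtain O(verify_memo).
So O(verify_memo) holds — verify_memo is obligatory. None of the other listed options is made obligatory by any chain of premises.

verify_memo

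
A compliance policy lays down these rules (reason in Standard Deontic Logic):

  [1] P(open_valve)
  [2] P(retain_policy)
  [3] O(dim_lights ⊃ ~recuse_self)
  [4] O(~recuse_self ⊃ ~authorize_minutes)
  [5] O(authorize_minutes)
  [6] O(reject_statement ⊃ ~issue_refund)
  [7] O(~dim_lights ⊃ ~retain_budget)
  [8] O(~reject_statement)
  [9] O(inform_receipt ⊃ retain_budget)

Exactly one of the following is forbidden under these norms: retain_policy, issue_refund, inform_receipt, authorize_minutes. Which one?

Premise 5 states O(authorize_minutes) outright.
The contrapositive of premise 4 (O(~recuse_self ⊃ ~authorize_minutes)) is O(authorize_minutes ⊃ recuse_self), and O(authorize_minutes) is already established, so O(recuse_self).
The contrapositive of premise 3 (O(dim_lights ⊃ ~recuse_self)) is O(recuse_self ⊃ ~dim_lights), and O(recuse_self) is already established, so O(~dim_lights).
From O(~dim_lights) and premise 7, O(~dim_lights ⊃ ~retain_budget), we obtain O(~retain_budget).
Premise 9 is O(inform_receipt ⊃ retain_budget); contrapositively O(~retain_budget ⊃ ~inform_receipt). Since O(~retain_budget) holds, K gives O(~inform_receipt).
So O(~inform_receipt) holds, i.e. inform_receipt is forbidden. None of the other listed options is forbidden under the premises.

inform_receipt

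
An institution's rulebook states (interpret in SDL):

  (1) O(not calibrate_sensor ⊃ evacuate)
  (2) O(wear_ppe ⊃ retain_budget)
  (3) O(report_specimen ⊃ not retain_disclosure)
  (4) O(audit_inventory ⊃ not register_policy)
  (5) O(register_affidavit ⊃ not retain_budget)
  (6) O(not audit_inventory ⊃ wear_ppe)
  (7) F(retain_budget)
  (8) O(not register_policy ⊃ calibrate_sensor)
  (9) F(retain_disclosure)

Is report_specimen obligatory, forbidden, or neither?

Premise 3 is O(report_specimen ⊃ not retain_disclosure); even if O(not retain_disclosure) held, inferring O(report_specimen) would be affirming the consequent — invalid.
No premise or chain of K-axiom applications forces O(report_specimen), and none forces O(not report_specimen). So report_specimen is neither obligatory nor forbidden under these norms.

Neither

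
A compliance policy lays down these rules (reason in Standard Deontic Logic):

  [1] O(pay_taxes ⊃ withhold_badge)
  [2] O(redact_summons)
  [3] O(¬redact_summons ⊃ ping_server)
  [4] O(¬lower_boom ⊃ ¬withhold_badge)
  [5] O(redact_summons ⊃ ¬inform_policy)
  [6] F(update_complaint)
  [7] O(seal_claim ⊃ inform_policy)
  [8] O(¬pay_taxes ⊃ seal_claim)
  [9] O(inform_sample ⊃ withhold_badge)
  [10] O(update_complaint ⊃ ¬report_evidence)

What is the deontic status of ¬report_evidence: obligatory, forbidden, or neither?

Premise 10 is O(update_complaint ⊃ ¬report_evidence), but O(update_complaint) is not derivable from the premises, so it does not yield O(¬report_evidence).
No premise or chain of K-axiom applications forces O(¬report_evidence), and none forces O(report_evidence). So ¬report_evidence is neither obligatory nor forbidden under these norms.

Neither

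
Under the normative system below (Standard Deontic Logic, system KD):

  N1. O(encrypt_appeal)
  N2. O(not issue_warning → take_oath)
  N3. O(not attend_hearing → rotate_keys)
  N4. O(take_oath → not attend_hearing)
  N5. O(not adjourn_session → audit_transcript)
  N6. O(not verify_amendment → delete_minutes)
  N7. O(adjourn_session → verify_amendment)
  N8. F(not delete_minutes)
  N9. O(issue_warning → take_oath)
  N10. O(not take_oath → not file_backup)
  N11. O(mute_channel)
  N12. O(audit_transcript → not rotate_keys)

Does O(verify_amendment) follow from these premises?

Yes

Premises 2 and 9 cover both cases: O(not issue_warning → take_oath) and O(issue_warning → take_oath). Since not issue_warning ∨ issue_warning is a tautology, O(take_oath) follows.
With premise 4, O(take_oath → not attend_hearing), the K-axiom yields O(not attend_hearing).
With premise 3, O(not attend_hearing → rotate_keys), the K-axiom yields O(rotate_keys).
Premise 12 is O(audit_transcript → not rotate_keys); contrapositively O(rotate_keys → not audit_transcript). Since O(rotate_keys) holds, K gives O(not audit_transcript).
Premise 5 is O(not adjourn_session → audit_transcript); contrapositively O(not audit_transcript → adjourn_session). Since O(not audit_transcript) holds, K gives O(adjourn_session).
With premise 7, O(adjourn_session → verify_amendment), the K-axiom yields O(verify_amendment).
Premises 1, 6, 8, 10, 11 do not contribute to this derivation.
So O(verify_amendment) follows.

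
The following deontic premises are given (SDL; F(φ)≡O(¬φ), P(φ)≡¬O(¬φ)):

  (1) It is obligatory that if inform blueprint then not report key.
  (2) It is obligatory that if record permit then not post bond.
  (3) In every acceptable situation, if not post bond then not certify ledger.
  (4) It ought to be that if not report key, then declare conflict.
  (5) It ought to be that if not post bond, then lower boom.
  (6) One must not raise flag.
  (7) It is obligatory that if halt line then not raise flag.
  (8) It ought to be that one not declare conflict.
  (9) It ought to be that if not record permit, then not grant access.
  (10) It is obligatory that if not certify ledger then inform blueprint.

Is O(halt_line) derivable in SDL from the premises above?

No

Premise 7 is O(halt_line → ¬raise_flag); even if O(¬raise_flag) held, inferring O(halt_line) would be affirming the consequent — invalid.
No other premise forces O(halt_line). An ideal world satisfying every premise can still have halt_line false, so O(halt_line) is not derivable.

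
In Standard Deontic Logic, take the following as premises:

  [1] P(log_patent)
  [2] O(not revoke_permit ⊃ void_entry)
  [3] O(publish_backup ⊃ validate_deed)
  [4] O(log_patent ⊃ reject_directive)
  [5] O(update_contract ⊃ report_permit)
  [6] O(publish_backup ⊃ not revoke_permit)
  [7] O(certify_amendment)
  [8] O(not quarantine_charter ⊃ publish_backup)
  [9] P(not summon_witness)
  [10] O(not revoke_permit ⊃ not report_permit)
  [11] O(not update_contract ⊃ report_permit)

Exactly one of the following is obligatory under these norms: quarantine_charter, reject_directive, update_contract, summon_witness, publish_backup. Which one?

quarantine_charter

Premises 11 and 5 cover both cases: O(not update_contract ⊃ report_permit) and O(update_contract ⊃ report_permit). Since not update_contract ∨ update_contract is a tautology, O(report_permit) follows.
Premise 10 is O(not revoke_permit ⊃ not report_permit); contrapositively O(report_permit ⊃ revoke_permit). Since O(report_permit) holds, K gives O(revoke_permit).
The contrapositive of premise 6 (O(publish_backup ⊃ not revoke_permit)) is O(revoke_permit ⊃ not publish_backup), and O(revoke_permit) is already established, so O(not publish_backup).
Premise 8, O(not quarantine_charter ⊃ publish_backup), contraposes to O(not publish_backup ⊃ quarantine_charter); with O(not publish_backup) we get O(quarantine_charter).
So O(quarantine_charter) holds — quarantine_charter is obligatory. None of the other listed options is made obligatory by any chain of premises.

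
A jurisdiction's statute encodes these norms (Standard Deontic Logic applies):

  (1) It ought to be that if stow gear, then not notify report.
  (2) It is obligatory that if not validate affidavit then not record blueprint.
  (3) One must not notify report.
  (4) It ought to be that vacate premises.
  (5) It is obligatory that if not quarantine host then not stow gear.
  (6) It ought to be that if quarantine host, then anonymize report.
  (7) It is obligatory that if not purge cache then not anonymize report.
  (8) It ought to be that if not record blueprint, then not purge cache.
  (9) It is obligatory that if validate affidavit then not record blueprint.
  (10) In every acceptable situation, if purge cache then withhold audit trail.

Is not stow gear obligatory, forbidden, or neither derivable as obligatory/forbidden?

By case analysis on validate_affidavit: premise 9 gives O(validate_affidavit → ¬record_blueprint) and premise 2 gives O(¬validate_affidavit → ¬record_blueprint), so O(¬record_blueprint) either way.
Applying K to premise 8 (O(¬record_blueprint → ¬purge_cache)) and O(¬record_blueprint) yields O(¬purge_cache).
Applying K to premise 7 (O(¬purge_cache → ¬anonymize_report)) and O(¬purge_cache) yields O(¬anonymize_report).
Premise 6 is O(quarantine_host → anonymize_report); contrapositively O(¬anonymize_report → ¬quarantine_host). Since O(¬anonymize_report) holds, K gives O(¬quarantine_host).
From O(¬quarantine_host) and premise 5, O(¬quarantine_host → ¬stow_gear), we obtain O(¬stow_gear).
Premises 1, 3, 4, 10 do not contribute to this derivation.
Hence ¬stow_gear is obligatory.

Obligatory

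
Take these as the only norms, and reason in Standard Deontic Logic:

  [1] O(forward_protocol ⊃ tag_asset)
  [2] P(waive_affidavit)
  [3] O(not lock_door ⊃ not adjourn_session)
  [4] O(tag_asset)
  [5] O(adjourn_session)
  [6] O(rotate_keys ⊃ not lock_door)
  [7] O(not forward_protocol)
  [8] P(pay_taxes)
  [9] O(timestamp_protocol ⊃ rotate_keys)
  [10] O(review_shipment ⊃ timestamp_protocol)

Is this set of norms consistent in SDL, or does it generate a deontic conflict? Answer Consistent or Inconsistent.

Premise 1 is O(forward_protocol ⊃ tag_asset); even if O(tag_asset) held, inferring O(forward_protocol) would be affirming the consequent — invalid.
So O(forward_protocol) is not derivable, and the apparent clash with O(not forward_protocol) does not arise.
A world satisfying every obligation exists (e.g. adjourn_session=true, forward_protocol=false, lock_door=true, pay_taxes=false, review_shipment=false, rotate_keys=false, tag_asset=true, timestamp_protocol=false, waive_affidavit=false); no atom is both obligatory and forbidden, so the set is consistent.

Consistent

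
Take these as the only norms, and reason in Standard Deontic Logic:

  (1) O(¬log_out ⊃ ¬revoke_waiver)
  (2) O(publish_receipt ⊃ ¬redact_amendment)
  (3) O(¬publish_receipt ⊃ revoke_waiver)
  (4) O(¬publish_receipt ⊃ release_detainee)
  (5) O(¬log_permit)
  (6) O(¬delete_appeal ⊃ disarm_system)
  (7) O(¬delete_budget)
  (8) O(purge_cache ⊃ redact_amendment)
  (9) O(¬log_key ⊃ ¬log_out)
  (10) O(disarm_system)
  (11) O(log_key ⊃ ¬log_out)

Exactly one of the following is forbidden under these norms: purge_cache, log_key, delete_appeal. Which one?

purge_cache

By case analysis on log_key: premise 11 gives O(log_key ⊃ ¬log_out) and premise 9 gives O(¬log_key ⊃ ¬log_out), so O(¬log_out) either way.
Applying K to premise 1 (O(¬log_out ⊃ ¬revoke_waiver)) and O(¬log_out) yields O(¬revoke_waiver).
Premise 3 is O(¬publish_receipt ⊃ revoke_waiver); contrapositively O(¬revoke_waiver ⊃ publish_receipt). Since O(¬revoke_waiver) holds, K gives O(publish_receipt).
Premise 2 is O(publish_receipt ⊃ ¬redact_amendment); since O(publish_receipt), deontic closure gives O(¬redact_amendment).
Premise 8 is O(purge_cache ⊃ redact_amendment); contrapositively O(¬redact_amendment ⊃ ¬purge_cache). Since O(¬redact_amendment) holds, K gives O(¬purge_cache).
So O(¬purge_cache) holds, i.e. purge_cache is forbidden. None of the other listed options is forbidden under the premises.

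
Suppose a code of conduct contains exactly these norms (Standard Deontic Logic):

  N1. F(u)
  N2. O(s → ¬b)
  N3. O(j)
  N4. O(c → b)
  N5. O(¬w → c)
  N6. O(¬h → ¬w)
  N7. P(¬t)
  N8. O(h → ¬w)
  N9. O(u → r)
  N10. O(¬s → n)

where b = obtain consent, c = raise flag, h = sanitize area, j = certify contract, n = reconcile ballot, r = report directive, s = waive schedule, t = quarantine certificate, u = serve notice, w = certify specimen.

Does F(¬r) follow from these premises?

No

Premise 9 is O(u → r), but O(u) is not derivable from the premises, so it does not yield O(r).
No other premise forces O(r). An ideal world satisfying every premise can still have ¬r true, so F(¬r) is not derivable.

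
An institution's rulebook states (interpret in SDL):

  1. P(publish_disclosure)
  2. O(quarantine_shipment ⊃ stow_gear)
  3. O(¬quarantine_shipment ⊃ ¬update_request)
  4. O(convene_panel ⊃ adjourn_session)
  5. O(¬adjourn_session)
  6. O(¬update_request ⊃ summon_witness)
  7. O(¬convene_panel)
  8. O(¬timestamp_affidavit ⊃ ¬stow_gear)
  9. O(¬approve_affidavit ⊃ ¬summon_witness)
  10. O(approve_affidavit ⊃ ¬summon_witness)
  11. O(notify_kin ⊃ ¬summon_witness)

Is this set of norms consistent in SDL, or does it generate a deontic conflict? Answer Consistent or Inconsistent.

Premise 4 is O(convene_panel ⊃ adjourn_session), but O(convene_panel) is not derivable from the premises, so it does not yield O(adjourn_session).
So O(adjourn_session) is not derivable, and the apparent clash with O(¬adjourn_session) does not arise.
A world satisfying every obligation exists (e.g. adjourn_session=false, approve_affidavit=false, convene_panel=false, notify_kin=false, publish_disclosure=false, quarantine_shipment=true, stow_gear=true, summon_witness=false, timestamp_affidavit=true, update_request=true); no atom is both obligatory and forbidden, so the set is consistent.

Consistent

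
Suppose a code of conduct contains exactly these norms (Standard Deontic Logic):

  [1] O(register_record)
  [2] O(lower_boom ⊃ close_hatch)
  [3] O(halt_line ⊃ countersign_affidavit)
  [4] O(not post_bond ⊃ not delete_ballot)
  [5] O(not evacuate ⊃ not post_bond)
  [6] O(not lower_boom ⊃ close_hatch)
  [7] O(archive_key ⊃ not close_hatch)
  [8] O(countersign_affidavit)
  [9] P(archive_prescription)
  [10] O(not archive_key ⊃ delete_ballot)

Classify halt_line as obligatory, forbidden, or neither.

Neither

Premise 3 is O(halt_line ⊃ countersign_affidavit); even if O(countersign_affidavit) held, inferring O(halt_line) would be affirming the consequent — invalid.
No premise or chain of K-axiom applications forces O(halt_line), and none forces O(not halt_line). So halt_line is neither obligatory nor forbidden under these norms.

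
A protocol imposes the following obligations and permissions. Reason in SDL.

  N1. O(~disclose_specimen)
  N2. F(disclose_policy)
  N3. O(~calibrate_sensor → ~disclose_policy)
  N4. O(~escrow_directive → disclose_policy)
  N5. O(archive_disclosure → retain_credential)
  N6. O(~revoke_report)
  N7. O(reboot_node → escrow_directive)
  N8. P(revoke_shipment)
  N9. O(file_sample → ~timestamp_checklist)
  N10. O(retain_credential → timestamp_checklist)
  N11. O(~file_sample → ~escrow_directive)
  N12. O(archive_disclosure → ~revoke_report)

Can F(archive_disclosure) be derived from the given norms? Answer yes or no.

F(disclose_policy) at premise 2 means O(~disclose_policy).
Premise 4, O(~escrow_directive → disclose_policy), contraposes to O(~disclose_policy → escrow_directive); with O(~disclose_policy) we get O(escrow_directive).
The contrapositive of premise 11 (O(~file_sample → ~escrow_directive)) is O(escrow_directive → file_sample), and O(escrow_directive) is already established, so O(file_sample).
With premise 9, O(file_sample → ~timestamp_checklist), the K-axiom yields O(~timestamp_checklist).
Premise 10, O(retain_credential → timestamp_checklist), contraposes to O(~timestamp_checklist → ~retain_credential); with O(~timestamp_checklist) we get O(~retain_credential).
Premise 5, O(archive_disclosure → retain_credential), contraposes to O(~retain_credential → ~archive_disclosure); with O(~retain_credential) we get O(~archive_disclosure).
Premises 1, 3, 6, 7, 8, 12 do not contribute to this derivation.
So O(~archive_disclosure) holds, i.e. F(archive_disclosure). The claim follows.

Yes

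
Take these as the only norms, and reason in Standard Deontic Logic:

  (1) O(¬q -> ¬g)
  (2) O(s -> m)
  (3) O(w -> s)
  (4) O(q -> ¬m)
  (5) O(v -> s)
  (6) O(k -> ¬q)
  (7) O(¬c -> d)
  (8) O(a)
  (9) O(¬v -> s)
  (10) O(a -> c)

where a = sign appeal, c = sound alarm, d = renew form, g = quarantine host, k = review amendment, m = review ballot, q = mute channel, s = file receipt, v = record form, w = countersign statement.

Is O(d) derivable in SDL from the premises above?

Premise 7 is O(¬c -> d), but O(¬c) is not derivable from the premises, so it does not yield O(d).
No other premise forces O(d). An ideal world satisfying every premise can still have d false, so O(d) is not derivable.

No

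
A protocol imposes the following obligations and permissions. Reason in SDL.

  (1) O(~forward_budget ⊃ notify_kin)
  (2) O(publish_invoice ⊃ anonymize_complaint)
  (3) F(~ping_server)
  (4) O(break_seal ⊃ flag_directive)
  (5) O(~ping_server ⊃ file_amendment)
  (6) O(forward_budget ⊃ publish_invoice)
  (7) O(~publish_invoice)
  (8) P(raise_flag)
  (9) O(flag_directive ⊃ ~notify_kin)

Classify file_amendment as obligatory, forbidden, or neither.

Premise 5 is O(~ping_server ⊃ file_amendment), but O(~ping_server) is not derivable from the premises, so it does not yield O(file_amendment).
No premise or chain of K-axiom applications forces O(file_amendment), and none forces O(~file_amendment). So file_amendment is neither obligatory nor forbidden under these norms.

Neither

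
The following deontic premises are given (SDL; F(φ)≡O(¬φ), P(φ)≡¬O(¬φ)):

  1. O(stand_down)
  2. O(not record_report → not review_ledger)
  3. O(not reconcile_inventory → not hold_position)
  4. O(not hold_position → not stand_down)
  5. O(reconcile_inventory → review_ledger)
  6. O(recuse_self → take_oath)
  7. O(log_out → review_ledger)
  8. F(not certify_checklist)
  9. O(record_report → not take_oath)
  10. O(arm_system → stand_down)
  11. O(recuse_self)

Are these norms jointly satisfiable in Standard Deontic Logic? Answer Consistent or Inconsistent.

Inconsistent

Premise 1 gives O(stand_down).
Premise 4 is O(not hold_position → not stand_down); contrapositively O(stand_down → hold_position). Since O(stand_down) holds, K gives O(hold_position).
Premise 3, O(not reconcile_inventory → not hold_position), contraposes to O(hold_position → reconcile_inventory); with O(hold_position) we get O(reconcile_inventory).
Applying K to premise 5 (O(reconcile_inventory → review_ledger)) and O(reconcile_inventory) yields O(review_ledger).
Premise 2 is O(not record_report → not review_ledger); contrapositively O(review_ledger → record_report). Since O(review_ledger) holds, K gives O(record_report).
With premise 9, O(record_report → not take_oath), the K-axiom yields O(not take_oath).
The contrapositive of premise 6 (O(recuse_self → take_oath)) is O(not take_oath → not recuse_self), and O(not take_oath) is already established, so O(not recuse_self).
However, premise 11 gives O(recuse_self).
We now have both O(not recuse_self) and O(recuse_self) — recuse_self is simultaneously obligatory and forbidden, violating the D-axiom.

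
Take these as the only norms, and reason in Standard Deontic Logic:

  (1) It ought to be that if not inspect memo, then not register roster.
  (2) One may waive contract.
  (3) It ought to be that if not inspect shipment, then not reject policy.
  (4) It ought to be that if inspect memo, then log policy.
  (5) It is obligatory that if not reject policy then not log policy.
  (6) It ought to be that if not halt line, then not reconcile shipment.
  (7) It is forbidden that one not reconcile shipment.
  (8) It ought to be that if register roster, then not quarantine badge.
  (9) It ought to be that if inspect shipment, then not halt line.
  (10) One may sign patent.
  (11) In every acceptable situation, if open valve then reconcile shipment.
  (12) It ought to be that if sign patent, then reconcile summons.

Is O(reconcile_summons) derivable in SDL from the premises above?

Premise 12 is O(sign_patent → reconcile_summons), but O(sign_patent) is not derivable from the premises (the permission P(sign_patent) asserts only ¬O(¬sign_patent), not O(sign_patent)), so it does not yield O(reconcile_summons).
No other premise forces O(reconcile_summons). An ideal world satisfying every premise can still have reconcile_summons false, so O(reconcile_summons) is not derivable.

No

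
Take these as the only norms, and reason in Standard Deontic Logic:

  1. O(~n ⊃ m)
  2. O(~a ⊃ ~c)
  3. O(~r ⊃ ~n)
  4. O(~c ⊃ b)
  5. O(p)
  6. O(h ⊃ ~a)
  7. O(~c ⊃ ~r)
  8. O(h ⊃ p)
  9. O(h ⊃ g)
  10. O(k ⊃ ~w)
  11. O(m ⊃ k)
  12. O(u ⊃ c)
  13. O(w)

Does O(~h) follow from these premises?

From premise 13 we have O(w).
The contrapositive of premise 10 (O(k ⊃ ~w)) is O(w ⊃ ~k), and O(w) is already established, so O(~k).
The contrapositive of premise 11 (O(m ⊃ k)) is O(~k ⊃ ~m), and O(~k) is already established, so O(~m).
Premise 1, O(~n ⊃ m), contraposes to O(~m ⊃ n); with O(~m) we get O(n).
Premise 3 is O(~r ⊃ ~n); contrapositively O(n ⊃ r). Since O(n) holds, K gives O(r).
Premise 7 is O(~c ⊃ ~r); contrapositively O(r ⊃ c). Since O(r) holds, K gives O(c).
The contrapositive of premise 2 (O(~a ⊃ ~c)) is O(c ⊃ a), and O(c) is already established, so O(a).
The contrapositive of premise 6 (O(h ⊃ ~a)) is O(a ⊃ ~h), and O(a) is already established, so O(~h).
Premises 4, 5, 8, 9, 12 do not contribute to this derivation.
So O(~h) follows.

Yes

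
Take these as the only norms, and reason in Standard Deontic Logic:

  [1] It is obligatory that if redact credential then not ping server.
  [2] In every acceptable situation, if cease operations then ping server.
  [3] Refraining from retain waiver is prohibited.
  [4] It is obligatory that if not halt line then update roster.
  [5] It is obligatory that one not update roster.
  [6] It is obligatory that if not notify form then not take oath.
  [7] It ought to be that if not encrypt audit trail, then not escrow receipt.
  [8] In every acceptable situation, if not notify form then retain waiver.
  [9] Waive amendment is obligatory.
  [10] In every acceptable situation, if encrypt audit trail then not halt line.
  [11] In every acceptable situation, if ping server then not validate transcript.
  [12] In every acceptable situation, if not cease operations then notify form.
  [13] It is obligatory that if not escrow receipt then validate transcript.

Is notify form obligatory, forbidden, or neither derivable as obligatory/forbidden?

From premise 5 we have O(¬update_roster).
Premise 4, O(¬halt_line → update_roster), contraposes to O(¬update_roster → halt_line); with O(¬update_roster) we get O(halt_line).
Premise 10, O(encrypt_audit_trail → ¬halt_line), contraposes to O(halt_line → ¬encrypt_audit_trail); with O(halt_line) we get O(¬encrypt_audit_trail).
With premise 7, O(¬encrypt_audit_trail → ¬escrow_receipt), the K-axiom yields O(¬escrow_receipt).
Applying K to premise 13 (O(¬escrow_receipt → validate_transcript)) and O(¬escrow_receipt) yields O(validate_transcript).
Premise 11 is O(ping_server → ¬validate_transcript); contrapositively O(validate_transcript → ¬ping_server). Since O(validate_transcript) holds, K gives O(¬ping_server).
The contrapositive of premise 2 (O(cease_operations → ping_server)) is O(¬ping_server → ¬cease_operations), and O(¬ping_server) is already established, so O(¬cease_operations).
Premise 12 is O(¬cease_operations → notify_form); since O(¬cease_operations), deontic closure gives O(notify_form).
Premises 1, 3, 6, 8, 9 do not contribute to this derivation.
Hence notify_form is obligatory.

Obligatory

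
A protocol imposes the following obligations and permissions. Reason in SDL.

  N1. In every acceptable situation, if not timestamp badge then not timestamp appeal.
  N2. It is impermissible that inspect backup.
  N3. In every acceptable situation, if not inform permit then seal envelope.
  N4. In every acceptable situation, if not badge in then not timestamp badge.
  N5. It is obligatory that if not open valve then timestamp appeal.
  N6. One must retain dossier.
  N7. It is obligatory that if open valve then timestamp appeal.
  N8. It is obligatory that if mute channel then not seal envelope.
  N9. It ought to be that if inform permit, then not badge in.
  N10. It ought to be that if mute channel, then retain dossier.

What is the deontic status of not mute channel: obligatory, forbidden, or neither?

By case analysis on ¬open_valve: premise 5 gives O(¬open_valve → timestamp_appeal) and premise 7 gives O(open_valve → timestamp_appeal), so O(timestamp_appeal) either way.
Premise 1 is O(¬timestamp_badge → ¬timestamp_appeal); contrapositively O(timestamp_appeal → timestamp_badge). Since O(timestamp_appeal) holds, K gives O(timestamp_badge).
Premise 4 is O(¬badge_in → ¬timestamp_badge); contrapositively O(timestamp_badge → badge_in). Since O(timestamp_badge) holds, K gives O(badge_in).
Premise 9, O(inform_permit → ¬badge_in), contraposes to O(badge_in → ¬inform_permit); with O(badge_in) we get O(¬inform_permit).
With premise 3, O(¬inform_permit → seal_envelope), the K-axiom yields O(seal_envelope).
The contrapositive of premise 8 (O(mute_channel → ¬seal_envelope)) is O(seal_envelope → ¬mute_channel), and O(seal_envelope) is already established, so O(¬mute_channel).
Premises 2, 6, 10 do not contribute to this derivation.
Hence ¬mute_channel is obligatory.

Obligatory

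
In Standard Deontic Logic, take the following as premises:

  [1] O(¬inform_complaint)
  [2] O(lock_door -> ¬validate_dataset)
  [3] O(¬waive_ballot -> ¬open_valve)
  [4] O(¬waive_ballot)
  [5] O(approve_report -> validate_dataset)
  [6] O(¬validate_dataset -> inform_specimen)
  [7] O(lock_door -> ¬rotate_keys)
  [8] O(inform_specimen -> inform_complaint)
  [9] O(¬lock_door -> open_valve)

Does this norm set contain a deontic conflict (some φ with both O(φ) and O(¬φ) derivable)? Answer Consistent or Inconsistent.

Inconsistent

Premise 1 gives O(¬inform_complaint).
Premise 8 is O(inform_specimen -> inform_complaint); contrapositively O(¬inform_complaint -> ¬inform_specimen). Since O(¬inform_complaint) holds, K gives O(¬inform_specimen).
Premise 6, O(¬validate_dataset -> inform_specimen), contraposes to O(¬inform_specimen -> validate_dataset); with O(¬inform_specimen) we get O(validate_dataset).
Premise 2 is O(lock_door -> ¬validate_dataset); contrapositively O(validate_dataset -> ¬lock_door). Since O(validate_dataset) holds, K gives O(¬lock_door).
Premise 9 is O(¬lock_door -> open_valve); since O(¬lock_door), deontic closure gives O(open_valve).
Premise 3 is O(¬waive_ballot -> ¬open_valve); contrapositively O(open_valve -> waive_ballot). Since O(open_valve) holds, K gives O(waive_ballot).
Yet premise 4 states O(¬waive_ballot).
We now have both O(waive_ballot) and O(¬waive_ballot) — waive_ballot is simultaneously obligatory and forbidden, violating the D-axiom.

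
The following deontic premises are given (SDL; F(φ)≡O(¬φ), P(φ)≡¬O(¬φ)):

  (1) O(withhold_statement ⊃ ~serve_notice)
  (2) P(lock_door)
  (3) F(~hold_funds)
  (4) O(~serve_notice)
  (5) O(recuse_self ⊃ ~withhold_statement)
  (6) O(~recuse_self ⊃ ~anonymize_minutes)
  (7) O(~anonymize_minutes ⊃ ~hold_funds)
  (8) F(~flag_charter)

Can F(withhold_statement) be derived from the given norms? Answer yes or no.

Premise 3 is F(~hold_funds), i.e. O(hold_funds).
The contrapositive of premise 7 (O(~anonymize_minutes ⊃ ~hold_funds)) is O(hold_funds ⊃ anonymize_minutes), and O(hold_funds) is already established, so O(anonymize_minutes).
The contrapositive of premise 6 (O(~recuse_self ⊃ ~anonymize_minutes)) is O(anonymize_minutes ⊃ recuse_self), and O(anonymize_minutes) is already established, so O(recuse_self).
From O(recuse_self) and premise 5, O(recuse_self ⊃ ~withhold_statement), we obtain O(~withhold_statement).
Premises 1, 2, 4, 8 do not contribute to this derivation.
So O(~withhold_statement) holds, i.e. F(withhold_statement). The claim follows.

Yes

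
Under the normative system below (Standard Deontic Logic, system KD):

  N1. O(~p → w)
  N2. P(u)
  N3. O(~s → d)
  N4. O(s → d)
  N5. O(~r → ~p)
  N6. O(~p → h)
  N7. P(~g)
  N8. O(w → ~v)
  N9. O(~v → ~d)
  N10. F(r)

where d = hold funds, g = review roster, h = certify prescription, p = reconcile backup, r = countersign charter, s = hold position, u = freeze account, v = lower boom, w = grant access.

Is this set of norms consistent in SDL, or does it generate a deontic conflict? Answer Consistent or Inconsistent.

Inconsistent

Premises 3 and 4 are O(~s → d) and O(s → d); every ideal world satisfies ~s or s, so in either case d holds — hence O(d).
The contrapositive of premise 9 (O(~v → ~d)) is O(d → v), and O(d) is already established, so O(v).
Premise 8, O(w → ~v), contraposes to O(v → ~w); with O(v) we get O(~w).
Premise 1 is O(~p → w); contrapositively O(~w → p). Since O(~w) holds, K gives O(p).
The contrapositive of premise 5 (O(~r → ~p)) is O(p → r), and O(p) is already established, so O(r).
Yet premise 10 is F(r), i.e. O(~r).
We now have both O(r) and O(~r) — r is simultaneously obligatory and forbidden, violating the D-axiom.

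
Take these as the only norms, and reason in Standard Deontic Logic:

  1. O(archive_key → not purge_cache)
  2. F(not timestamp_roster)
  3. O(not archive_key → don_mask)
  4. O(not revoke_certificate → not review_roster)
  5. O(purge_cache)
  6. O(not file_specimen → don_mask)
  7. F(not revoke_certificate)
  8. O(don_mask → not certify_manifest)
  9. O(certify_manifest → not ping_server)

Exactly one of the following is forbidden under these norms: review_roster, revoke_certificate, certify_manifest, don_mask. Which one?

certify_manifest

Premise 5 states O(purge_cache) outright.
Premise 1, O(archive_key → not purge_cache), contraposes to O(purge_cache → not archive_key); with O(purge_cache) we get O(not archive_key).
From O(not archive_key) and premise 3, O(not archive_key → don_mask), we obtain O(don_mask).
With premise 8, O(don_mask → not certify_manifest), the K-axiom yields O(not certify_manifest).
So O(not certify_manifest) holds, i.e. certify_manifest is forbidden. None of the other listed options is forbidden under the premises.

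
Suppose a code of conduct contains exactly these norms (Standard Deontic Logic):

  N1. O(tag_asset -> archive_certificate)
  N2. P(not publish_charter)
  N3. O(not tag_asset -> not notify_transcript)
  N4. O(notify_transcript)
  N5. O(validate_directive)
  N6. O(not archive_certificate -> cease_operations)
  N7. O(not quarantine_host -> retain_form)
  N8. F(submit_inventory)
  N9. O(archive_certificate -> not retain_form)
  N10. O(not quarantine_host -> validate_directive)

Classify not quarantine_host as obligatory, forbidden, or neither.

Forbidden

Premise 4 gives O(notify_transcript).
Premise 3 is O(not tag_asset -> not notify_transcript); contrapositively O(notify_transcript -> tag_asset). Since O(notify_transcript) holds, K gives O(tag_asset).
From O(tag_asset) and premise 1, O(tag_asset -> archive_certificate), we obtain O(archive_certificate).
From O(archive_certificate) and premise 9, O(archive_certificate -> not retain_form), we obtain O(not retain_form).
The contrapositive of premise 7 (O(not quarantine_host -> retain_form)) is O(not retain_form -> quarantine_host), and O(not retain_form) is already established, so O(quarantine_host).
Premises 2, 5, 6, 8, 10 do not contribute to this derivation.
Thus O(quarantine_host), which is F(not quarantine_host): not quarantine_host is forbidden.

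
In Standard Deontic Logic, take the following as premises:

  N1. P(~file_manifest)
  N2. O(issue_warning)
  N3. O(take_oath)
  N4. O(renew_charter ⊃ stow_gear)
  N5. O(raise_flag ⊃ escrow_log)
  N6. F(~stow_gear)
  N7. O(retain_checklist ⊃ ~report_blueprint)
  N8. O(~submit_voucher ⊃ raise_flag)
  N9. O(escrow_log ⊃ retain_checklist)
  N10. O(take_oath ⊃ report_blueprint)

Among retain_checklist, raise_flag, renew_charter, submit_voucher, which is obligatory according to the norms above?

submit_voucher

From premise 3 we have O(take_oath).
With premise 10, O(take_oath ⊃ report_blueprint), the K-axiom yields O(report_blueprint).
Premise 7 is O(retain_checklist ⊃ ~report_blueprint); contrapositively O(report_blueprint ⊃ ~retain_checklist). Since O(report_blueprint) holds, K gives O(~retain_checklist).
Premise 9, O(escrow_log ⊃ retain_checklist), contraposes to O(~retain_checklist ⊃ ~escrow_log); with O(~retain_checklist) we get O(~escrow_log).
Premise 5, O(raise_flag ⊃ escrow_log), contraposes to O(~escrow_log ⊃ ~raise_flag); with O(~escrow_log) we get O(~raise_flag).
The contrapositive of premise 8 (O(~submit_voucher ⊃ raise_flag)) is O(~raise_flag ⊃ submit_voucher), and O(~raise_flag) is already established, so O(submit_voucher).
So O(submit_voucher) holds — submit_voucher is obligatory. None of the other listed options is made obligatory by any chain of premises.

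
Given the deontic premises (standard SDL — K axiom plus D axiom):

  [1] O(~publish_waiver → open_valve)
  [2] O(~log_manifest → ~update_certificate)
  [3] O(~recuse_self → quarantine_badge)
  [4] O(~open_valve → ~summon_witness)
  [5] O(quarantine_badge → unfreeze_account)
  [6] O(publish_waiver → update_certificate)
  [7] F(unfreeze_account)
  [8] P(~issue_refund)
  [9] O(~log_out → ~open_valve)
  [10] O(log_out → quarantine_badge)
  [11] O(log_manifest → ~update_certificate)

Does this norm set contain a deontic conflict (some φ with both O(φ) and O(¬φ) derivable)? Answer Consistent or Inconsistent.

Inconsistent

By case analysis on ~log_manifest: premise 2 gives O(~log_manifest → ~update_certificate) and premise 11 gives O(log_manifest → ~update_certificate), so O(~update_certificate) either way.
Premise 6, O(publish_waiver → update_certificate), contraposes to O(~update_certificate → ~publish_waiver); with O(~update_certificate) we get O(~publish_waiver).
With premise 1, O(~publish_waiver → open_valve), the K-axiom yields O(open_valve).
Premise 9 is O(~log_out → ~open_valve); contrapositively O(open_valve → log_out). Since O(open_valve) holds, K gives O(log_out).
Applying K to premise 10 (O(log_out → quarantine_badge)) and O(log_out) yields O(quarantine_badge).
From O(quarantine_badge) and premise 5, O(quarantine_badge → unfreeze_account), we obtain O(unfreeze_account).
But premise 7, F(unfreeze_account), means O(~unfreeze_account).
We now have both O(unfreeze_account) and O(~unfreeze_account) — unfreeze_account is simultaneously obligatory and forbidden, violating the D-axiom.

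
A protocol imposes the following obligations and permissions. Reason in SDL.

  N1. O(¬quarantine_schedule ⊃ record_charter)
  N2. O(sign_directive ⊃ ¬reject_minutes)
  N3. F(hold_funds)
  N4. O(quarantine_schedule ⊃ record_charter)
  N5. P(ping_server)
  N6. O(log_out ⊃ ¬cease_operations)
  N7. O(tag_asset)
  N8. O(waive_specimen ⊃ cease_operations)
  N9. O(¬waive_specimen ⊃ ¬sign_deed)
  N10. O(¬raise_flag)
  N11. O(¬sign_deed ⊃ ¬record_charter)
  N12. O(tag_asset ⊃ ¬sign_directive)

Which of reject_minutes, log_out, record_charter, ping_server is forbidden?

log_out

Premises 4 and 1 cover both cases: O(quarantine_schedule ⊃ record_charter) and O(¬quarantine_schedule ⊃ record_charter). Since quarantine_schedule ∨ ¬quarantine_schedule is a tautology, O(record_charter) follows.
Premise 11, O(¬sign_deed ⊃ ¬record_charter), contraposes to O(record_charter ⊃ sign_deed); with O(record_charter) we get O(sign_deed).
The contrapositive of premise 9 (O(¬waive_specimen ⊃ ¬sign_deed)) is O(sign_deed ⊃ waive_specimen), and O(sign_deed) is already established, so O(waive_specimen).
With premise 8, O(waive_specimen ⊃ cease_operations), the K-axiom yields O(cease_operations).
Premise 6 is O(log_out ⊃ ¬cease_operations); contrapositively O(cease_operations ⊃ ¬log_out). Since O(cease_operations) holds, K gives O(¬log_out).
So O(¬log_out) holds, i.e. log_out is forbidden. None of the other listed options is forbidden under the premises.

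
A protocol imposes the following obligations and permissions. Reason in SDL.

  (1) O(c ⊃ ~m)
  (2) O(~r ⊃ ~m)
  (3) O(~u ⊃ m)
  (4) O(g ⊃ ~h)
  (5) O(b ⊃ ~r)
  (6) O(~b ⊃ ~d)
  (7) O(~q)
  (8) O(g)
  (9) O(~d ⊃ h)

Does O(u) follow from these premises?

Premise 8 states O(g) outright.
Premise 4 is O(g ⊃ ~h); since O(g), deontic closure gives O(~h).
Premise 9, O(~d ⊃ h), contraposes to O(~h ⊃ d); with O(~h) we get O(d).
Premise 6, O(~b ⊃ ~d), contraposes to O(d ⊃ b); with O(d) we get O(b).
With premise 5, O(b ⊃ ~r), the K-axiom yields O(~r).
With premise 2, O(~r ⊃ ~m), the K-axiom yields O(~m).
The contrapositive of premise 3 (O(~u ⊃ m)) is O(~m ⊃ u), and O(~m) is already established, so O(u).
Premises 1, 7 do not contribute to this derivation.
So O(u) follows.

Yes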